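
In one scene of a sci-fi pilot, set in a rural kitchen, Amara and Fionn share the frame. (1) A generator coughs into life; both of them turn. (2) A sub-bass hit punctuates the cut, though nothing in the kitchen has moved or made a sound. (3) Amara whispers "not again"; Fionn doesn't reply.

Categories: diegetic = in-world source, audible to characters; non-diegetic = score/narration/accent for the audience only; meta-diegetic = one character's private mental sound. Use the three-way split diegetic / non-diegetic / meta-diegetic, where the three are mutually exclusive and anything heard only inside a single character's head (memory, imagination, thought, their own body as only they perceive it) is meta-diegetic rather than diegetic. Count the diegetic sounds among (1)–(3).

2

Sound (1): the sound comes from a generator physically present in the location, so diegetic.
(2) it's a sound-design accent with no in-world source; no one in the scene can hear it → non-diegetic.
(3) on-screen dialogue — Amara speaks and Fionn is there to hear → diegetic.
Diegetic: (1), (3) — that's 2.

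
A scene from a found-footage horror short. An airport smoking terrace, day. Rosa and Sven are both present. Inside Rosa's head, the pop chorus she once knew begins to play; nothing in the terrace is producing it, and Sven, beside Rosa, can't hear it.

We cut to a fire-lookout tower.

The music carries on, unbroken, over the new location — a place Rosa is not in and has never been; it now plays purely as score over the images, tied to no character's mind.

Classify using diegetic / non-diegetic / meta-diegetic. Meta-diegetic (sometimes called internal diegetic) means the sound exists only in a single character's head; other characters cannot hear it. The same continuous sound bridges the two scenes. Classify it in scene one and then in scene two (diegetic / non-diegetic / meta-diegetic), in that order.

Scene one: the music exists only inside Rosa's mind; Sven can't hear it → meta-diegetic.
Scene two: it's detached from Rosa entirely and plays over unrelated images with no in-world source — conventional underscore → non-diegetic.

meta-diegetic, non-diegetic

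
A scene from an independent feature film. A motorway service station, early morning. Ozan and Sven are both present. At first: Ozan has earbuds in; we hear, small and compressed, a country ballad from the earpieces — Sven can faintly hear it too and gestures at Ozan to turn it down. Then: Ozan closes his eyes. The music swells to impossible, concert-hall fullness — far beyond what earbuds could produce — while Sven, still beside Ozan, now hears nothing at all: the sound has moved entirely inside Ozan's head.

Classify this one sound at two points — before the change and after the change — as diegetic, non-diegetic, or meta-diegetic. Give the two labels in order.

Before the change: the earbuds are a physical source both characters can hear → diegetic.
After the change: the music now exists only as Ozan's subjective experience; Sven can no longer hear it → meta-diegetic.

diegetic, meta-diegetic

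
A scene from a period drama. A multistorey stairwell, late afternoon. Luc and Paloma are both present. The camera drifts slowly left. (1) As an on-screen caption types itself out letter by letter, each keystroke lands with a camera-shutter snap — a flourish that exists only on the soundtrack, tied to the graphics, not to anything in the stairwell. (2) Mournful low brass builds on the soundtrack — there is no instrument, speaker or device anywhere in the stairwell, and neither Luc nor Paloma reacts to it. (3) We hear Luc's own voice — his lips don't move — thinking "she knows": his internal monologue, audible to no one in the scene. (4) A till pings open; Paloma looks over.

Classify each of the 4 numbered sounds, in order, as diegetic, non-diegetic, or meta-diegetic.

Sound (1): sound married to a title/caption — outside the diegesis by definition, so non-diegetic.
(2) nothing in the stairwell produces it and the characters don't hear it — pure soundtrack → non-diegetic.
Sound (3): Luc's thought-voice: a private mental sound no other character can hear, so meta-diegetic.
Sound (4): the sound comes from a till physically present in the location, so diegetic.

non-diegetic, non-diegetic, meta-diegetic, diegetic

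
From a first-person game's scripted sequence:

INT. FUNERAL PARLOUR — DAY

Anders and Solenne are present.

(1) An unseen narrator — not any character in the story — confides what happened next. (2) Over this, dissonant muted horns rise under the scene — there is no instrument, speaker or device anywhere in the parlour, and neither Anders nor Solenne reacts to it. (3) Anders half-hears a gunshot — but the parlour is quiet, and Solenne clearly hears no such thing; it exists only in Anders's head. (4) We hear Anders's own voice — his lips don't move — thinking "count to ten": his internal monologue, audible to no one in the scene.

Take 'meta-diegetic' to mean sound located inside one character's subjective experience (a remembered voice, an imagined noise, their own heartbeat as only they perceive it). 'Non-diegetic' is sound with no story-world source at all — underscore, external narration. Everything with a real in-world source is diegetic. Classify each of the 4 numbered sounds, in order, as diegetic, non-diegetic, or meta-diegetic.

non-diegetic, non-diegetic, meta-diegetic, meta-diegetic

(1) is non-diegetic: the narrator exists outside the story world, addressing only the audience.
(2) is non-diegetic: it has no source in the story world and no character can hear it — it's underscore.
Sound (3): Anders alone 'hears' it — an imagined sound, not present in the space, so meta-diegetic.
Sound (4): internal monologue — inside Anders's mind, not spoken into the scene, so meta-diegetic.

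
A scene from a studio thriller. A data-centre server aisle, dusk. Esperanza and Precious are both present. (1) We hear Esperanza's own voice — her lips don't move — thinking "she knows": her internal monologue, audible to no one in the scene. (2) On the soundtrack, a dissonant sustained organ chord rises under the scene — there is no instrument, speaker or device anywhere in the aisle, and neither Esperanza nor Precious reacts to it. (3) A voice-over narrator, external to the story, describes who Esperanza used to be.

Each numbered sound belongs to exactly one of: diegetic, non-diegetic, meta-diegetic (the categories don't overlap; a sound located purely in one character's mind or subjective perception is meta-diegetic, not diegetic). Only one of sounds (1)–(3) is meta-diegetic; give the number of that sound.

Sound (1): Esperanza's thought-voice: a private mental sound no other character can hear, so meta-diegetic.
Sound (2): nothing in the aisle produces it and the characters don't hear it — pure soundtrack, so non-diegetic.
(3) is non-diegetic: commentary laid over the scene from outside the fiction.
Only (1) is meta-diegetic.

1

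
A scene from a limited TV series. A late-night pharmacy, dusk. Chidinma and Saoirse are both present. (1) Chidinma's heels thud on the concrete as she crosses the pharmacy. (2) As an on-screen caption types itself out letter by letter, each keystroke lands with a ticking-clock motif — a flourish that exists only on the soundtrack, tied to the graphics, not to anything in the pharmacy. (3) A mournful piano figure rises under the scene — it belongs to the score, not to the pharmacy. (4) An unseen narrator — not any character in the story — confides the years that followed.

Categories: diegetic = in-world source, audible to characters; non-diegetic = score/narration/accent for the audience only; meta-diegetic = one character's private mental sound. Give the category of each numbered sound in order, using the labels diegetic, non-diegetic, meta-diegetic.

diegetic, non-diegetic, non-diegetic, non-diegetic

(1) Chidinma's footsteps are produced in the story world → diegetic.
(2) is non-diegetic: it accompanies on-screen graphics, not anything inside the story world.
Sound (3): nothing in the pharmacy produces it and the characters don't hear it — pure soundtrack, so non-diegetic.
Sound (4): the narrator exists outside the story world, addressing only the audience, so non-diegetic.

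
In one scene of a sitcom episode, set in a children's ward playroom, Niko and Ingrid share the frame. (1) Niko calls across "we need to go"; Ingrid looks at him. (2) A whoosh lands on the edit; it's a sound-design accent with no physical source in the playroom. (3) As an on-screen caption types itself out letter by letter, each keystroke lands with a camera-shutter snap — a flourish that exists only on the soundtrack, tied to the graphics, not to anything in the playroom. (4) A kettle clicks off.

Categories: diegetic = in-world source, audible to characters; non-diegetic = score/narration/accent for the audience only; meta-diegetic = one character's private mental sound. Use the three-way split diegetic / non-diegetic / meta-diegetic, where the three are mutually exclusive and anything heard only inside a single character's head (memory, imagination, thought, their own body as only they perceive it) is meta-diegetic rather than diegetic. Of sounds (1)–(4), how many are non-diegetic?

(1) Niko is a character speaking aloud in the scene → diegetic.
(2) nothing in the scene produces it; it's an accent added for the audience → non-diegetic.
Sound (3): it accompanies on-screen graphics, not anything inside the story world, so non-diegetic.
Sound (4): a kettle is a real object/event in the scene's world, so diegetic.
So 2 of the 4 are non-diegetic: (2), (3).

2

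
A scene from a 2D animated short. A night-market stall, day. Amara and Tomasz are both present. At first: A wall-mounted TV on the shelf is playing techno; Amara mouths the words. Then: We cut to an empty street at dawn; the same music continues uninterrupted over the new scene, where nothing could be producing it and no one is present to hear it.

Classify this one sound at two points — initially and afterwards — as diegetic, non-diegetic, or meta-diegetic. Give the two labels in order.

diegetic, non-diegetic

Initially: a wall-mounted TV is a real in-scene source and Amara reacts to it → diegetic.
Afterwards: there is no longer any in-world source and no one can hear it — it has become underscore → non-diegetic.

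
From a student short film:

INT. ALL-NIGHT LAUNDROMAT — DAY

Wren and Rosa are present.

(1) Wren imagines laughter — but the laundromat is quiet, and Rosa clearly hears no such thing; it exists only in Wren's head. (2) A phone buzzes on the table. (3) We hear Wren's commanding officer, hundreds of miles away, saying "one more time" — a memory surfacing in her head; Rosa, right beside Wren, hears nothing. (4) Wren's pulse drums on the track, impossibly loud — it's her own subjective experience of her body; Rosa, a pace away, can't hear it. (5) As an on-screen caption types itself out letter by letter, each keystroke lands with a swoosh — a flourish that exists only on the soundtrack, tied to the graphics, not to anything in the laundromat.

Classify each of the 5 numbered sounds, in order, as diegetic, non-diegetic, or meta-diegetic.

(1) is meta-diegetic: subjective to Wren: the laundromat is silent and Rosa hears nothing.
(2) a phone is a real object/event in the scene's world → diegetic.
(3) is meta-diegetic: it's Wren's recollection rendered as sound; the other character can't hear it.
(4) a subjective body sound — Wren's private perception, inaudible to Rosa → meta-diegetic.
(5) it accompanies on-screen graphics, not anything inside the story world → non-diegetic.

meta-diegetic, diegetic, meta-diegetic, meta-diegetic, non-diegetic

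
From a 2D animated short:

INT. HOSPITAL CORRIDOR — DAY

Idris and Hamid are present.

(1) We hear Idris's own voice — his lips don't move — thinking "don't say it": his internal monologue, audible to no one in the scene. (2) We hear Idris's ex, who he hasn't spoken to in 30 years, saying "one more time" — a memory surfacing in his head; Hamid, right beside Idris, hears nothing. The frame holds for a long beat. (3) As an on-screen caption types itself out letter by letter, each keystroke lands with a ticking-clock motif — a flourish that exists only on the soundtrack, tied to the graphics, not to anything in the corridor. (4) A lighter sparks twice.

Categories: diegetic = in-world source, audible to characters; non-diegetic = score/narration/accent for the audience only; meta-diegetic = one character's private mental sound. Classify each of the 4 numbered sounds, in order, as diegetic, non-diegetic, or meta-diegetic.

meta-diegetic, meta-diegetic, non-diegetic, diegetic

Sound (1): internal monologue — inside Idris's mind, not spoken into the scene, so meta-diegetic.
Sound (2): it's Idris's recollection rendered as sound; the other character can't hear it, so meta-diegetic.
Sound (3): the caption isn't part of the story world, so neither is the sound tied to it, so non-diegetic.
(4) an in-world source (a lighter); characters could hear it → diegetic.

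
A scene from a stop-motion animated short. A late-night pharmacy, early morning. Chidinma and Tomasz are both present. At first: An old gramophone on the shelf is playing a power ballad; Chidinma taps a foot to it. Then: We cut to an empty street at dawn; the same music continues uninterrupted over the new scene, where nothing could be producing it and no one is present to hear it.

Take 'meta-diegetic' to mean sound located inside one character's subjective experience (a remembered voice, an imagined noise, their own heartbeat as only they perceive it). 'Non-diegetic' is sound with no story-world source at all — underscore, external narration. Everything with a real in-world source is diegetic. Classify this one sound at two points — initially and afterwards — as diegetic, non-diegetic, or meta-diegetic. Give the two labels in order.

diegetic, non-diegetic

Initially: an old gramophone is a real in-scene source and Chidinma reacts to it → diegetic.
Afterwards: there is no longer any in-world source and no one can hear it — it has become underscore → non-diegetic.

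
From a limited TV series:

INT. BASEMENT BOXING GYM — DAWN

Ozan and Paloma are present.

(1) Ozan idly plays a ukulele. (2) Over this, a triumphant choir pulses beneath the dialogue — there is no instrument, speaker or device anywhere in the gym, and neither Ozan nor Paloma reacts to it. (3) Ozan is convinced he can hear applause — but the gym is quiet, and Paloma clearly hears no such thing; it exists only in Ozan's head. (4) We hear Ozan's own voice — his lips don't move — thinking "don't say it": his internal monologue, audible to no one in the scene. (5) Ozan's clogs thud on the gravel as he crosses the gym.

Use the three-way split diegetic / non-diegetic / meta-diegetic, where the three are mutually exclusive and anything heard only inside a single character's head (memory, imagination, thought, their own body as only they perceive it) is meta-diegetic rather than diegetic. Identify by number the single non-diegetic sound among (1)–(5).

2

(1) is diegetic: Ozan is producing the music live, in the story world.
Sound (2): nothing in the gym produces it and the characters don't hear it — pure soundtrack, so non-diegetic.
(3) is meta-diegetic: Ozan alone 'hears' it — an imagined sound, not present in the space.
(4) is meta-diegetic: it's Ozan's unspoken thought, heard only by the audience via his subjectivity.
(5) it's the physical sound of Ozan moving in the space → diegetic.
Only (2) is non-diegetic.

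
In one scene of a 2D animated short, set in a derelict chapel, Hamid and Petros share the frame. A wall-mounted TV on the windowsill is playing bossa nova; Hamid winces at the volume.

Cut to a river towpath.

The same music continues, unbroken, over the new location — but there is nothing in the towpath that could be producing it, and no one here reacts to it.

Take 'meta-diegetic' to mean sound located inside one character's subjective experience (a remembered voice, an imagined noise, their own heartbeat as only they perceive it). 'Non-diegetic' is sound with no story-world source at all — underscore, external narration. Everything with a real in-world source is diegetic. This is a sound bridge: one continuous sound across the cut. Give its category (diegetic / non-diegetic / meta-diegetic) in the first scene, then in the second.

diegetic, non-diegetic

Scene one: a wall-mounted TV is an on-screen source and Hamid reacts to it → diegetic.
Scene two: there is no source in the towpath and no one hears it — it's now underscore → non-diegetic.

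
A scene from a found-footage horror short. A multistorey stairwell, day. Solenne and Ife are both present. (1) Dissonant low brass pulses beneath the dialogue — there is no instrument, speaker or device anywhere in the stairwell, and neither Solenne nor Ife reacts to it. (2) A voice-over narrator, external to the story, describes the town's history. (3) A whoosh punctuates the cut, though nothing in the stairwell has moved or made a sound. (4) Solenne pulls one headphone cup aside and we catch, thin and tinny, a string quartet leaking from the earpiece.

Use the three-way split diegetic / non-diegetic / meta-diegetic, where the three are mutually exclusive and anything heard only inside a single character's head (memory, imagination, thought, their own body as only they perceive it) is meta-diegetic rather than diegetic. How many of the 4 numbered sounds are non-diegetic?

Sound (1): score with no on-screen or off-screen source; it exists for the audience alone, so non-diegetic.
Sound (2): external voice-over — not a character, not heard by anyone in the scene, so non-diegetic.
(3) an editorial stinger — it belongs to the cut, not the story world → non-diegetic.
Sound (4): the headphones are an on-screen source, so diegetic.
Non-diegetic: (1), (2), (3) — that's 3.

3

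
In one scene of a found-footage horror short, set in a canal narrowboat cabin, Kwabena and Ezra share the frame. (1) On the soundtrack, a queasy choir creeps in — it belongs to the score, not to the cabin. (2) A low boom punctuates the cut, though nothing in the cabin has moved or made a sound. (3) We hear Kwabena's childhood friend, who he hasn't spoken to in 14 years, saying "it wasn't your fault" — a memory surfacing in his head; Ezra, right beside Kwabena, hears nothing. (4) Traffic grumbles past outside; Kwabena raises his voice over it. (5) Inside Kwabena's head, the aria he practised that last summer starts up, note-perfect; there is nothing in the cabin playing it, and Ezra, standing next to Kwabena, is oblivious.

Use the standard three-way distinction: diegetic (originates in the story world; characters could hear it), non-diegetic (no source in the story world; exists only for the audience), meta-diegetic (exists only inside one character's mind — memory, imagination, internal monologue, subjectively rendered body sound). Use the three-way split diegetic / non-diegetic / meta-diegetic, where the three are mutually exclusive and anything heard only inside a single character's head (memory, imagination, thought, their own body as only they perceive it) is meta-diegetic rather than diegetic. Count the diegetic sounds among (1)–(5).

1

Sound (1): it has no source in the story world and no character can hear it — it's underscore, so non-diegetic.
Sound (2): it's a sound-design accent with no in-world source; no one in the scene can hear it, so non-diegetic.
(3) is meta-diegetic: a remembered line, private to Kwabena — not present in the room, not audible to Ezra.
(4) traffic is part of the location's real environment → diegetic.
(5) is meta-diegetic: the music is a memory playing inside Kwabena's mind alone; no real-world source, Ezra can't hear it.
So 1 of the 5 is diegetic: (4).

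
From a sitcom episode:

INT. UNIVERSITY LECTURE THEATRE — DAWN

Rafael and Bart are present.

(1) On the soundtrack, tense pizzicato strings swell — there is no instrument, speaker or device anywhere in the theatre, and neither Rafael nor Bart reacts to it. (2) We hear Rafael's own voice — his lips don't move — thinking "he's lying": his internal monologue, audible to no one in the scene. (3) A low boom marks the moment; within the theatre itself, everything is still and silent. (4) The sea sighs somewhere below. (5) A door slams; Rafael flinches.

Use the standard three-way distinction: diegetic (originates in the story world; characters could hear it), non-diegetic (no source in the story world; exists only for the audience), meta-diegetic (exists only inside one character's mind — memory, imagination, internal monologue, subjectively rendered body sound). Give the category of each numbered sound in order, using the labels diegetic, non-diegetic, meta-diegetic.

non-diegetic, meta-diegetic, non-diegetic, diegetic, diegetic

Sound (1): nothing in the theatre produces it and the characters don't hear it — pure soundtrack, so non-diegetic.
(2) is meta-diegetic: Rafael's thought-voice: a private mental sound no other character can hear.
Sound (3): nothing in the scene produces it; it's an accent added for the audience, so non-diegetic.
Sound (4): ambient/room sound belonging to the story's physical space, so diegetic.
(5) is diegetic: a door is a real object/event in the scene's world.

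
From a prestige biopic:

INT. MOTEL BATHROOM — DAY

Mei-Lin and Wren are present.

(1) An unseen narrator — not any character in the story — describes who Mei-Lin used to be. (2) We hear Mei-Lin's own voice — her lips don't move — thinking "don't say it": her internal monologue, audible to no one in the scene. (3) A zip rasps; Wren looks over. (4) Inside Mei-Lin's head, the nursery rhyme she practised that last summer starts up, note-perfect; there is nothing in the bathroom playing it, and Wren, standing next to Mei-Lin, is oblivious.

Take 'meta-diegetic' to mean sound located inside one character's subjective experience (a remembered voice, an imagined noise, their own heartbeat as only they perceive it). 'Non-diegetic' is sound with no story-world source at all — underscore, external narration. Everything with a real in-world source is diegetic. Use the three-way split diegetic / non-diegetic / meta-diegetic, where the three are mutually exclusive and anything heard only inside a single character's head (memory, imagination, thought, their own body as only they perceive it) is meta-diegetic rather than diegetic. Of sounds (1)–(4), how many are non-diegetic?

(1) external voice-over — not a character, not heard by anyone in the scene → non-diegetic.
Sound (2): internal monologue — inside Mei-Lin's mind, not spoken into the scene, so meta-diegetic.
Sound (3): the sound comes from a zip physically present in the location, so diegetic.
(4) is meta-diegetic: remembered music, private to Mei-Lin — Wren is oblivious because it isn't in the room.
Non-diegetic: (1) — that's 1.

1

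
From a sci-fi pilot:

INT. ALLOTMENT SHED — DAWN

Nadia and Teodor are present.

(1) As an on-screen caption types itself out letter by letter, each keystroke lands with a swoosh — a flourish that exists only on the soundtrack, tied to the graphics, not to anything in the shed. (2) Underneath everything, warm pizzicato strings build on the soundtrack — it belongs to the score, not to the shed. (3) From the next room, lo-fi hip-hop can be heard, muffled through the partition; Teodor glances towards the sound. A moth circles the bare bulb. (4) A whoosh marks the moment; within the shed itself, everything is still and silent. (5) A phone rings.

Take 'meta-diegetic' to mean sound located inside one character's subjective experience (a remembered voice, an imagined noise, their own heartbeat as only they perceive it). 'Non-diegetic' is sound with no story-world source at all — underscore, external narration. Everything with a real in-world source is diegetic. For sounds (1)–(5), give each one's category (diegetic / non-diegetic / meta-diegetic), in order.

(1) the caption isn't part of the story world, so neither is the sound tied to it → non-diegetic.
(2) nothing in the shed produces it and the characters don't hear it — pure soundtrack → non-diegetic.
(3) is diegetic: the music has an off-screen but real-world source and a character hears it.
Sound (4): an editorial stinger — it belongs to the cut, not the story world, so non-diegetic.
(5) is diegetic: an in-world source (a phone); characters could hear it.

non-diegetic, non-diegetic, diegetic, non-diegetic, diegetic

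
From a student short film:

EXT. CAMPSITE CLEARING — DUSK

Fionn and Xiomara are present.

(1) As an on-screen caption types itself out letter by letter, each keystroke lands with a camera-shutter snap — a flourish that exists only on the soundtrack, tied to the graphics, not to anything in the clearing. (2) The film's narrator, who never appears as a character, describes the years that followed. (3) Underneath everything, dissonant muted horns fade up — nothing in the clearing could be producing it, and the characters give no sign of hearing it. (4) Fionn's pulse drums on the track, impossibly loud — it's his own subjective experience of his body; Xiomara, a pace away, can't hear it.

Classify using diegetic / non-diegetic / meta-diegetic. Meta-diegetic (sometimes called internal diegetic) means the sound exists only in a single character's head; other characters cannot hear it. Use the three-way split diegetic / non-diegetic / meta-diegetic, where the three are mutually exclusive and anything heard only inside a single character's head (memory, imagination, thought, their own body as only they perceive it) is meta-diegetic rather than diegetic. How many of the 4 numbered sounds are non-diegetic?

(1) the caption isn't part of the story world, so neither is the sound tied to it → non-diegetic.
(2) external voice-over — not a character, not heard by anyone in the scene → non-diegetic.
(3) is non-diegetic: score with no on-screen or off-screen source; it exists for the audience alone.
(4) is meta-diegetic: a subjective body sound — Fionn's private perception, inaudible to Xiomara.
Non-diegetic: (1), (2), (3) — that's 3.

3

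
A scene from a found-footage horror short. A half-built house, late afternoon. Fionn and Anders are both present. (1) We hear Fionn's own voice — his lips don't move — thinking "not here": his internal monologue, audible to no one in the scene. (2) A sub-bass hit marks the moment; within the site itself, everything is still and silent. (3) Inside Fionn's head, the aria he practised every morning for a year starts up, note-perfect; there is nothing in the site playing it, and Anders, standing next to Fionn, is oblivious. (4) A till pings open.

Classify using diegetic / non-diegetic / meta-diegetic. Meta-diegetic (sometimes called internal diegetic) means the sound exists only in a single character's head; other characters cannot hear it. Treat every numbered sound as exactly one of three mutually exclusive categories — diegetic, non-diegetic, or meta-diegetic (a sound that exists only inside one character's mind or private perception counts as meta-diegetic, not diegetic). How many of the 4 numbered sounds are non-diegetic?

1

(1) is meta-diegetic: it's Fionn's unspoken thought, heard only by the audience via his subjectivity.
(2) it's a sound-design accent with no in-world source; no one in the scene can hear it → non-diegetic.
Sound (3): the music is a memory playing inside Fionn's mind alone; no real-world source, Anders can't hear it, so meta-diegetic.
(4) is diegetic: the sound comes from a till physically present in the location.
So 1 of the 4 is non-diegetic: (2).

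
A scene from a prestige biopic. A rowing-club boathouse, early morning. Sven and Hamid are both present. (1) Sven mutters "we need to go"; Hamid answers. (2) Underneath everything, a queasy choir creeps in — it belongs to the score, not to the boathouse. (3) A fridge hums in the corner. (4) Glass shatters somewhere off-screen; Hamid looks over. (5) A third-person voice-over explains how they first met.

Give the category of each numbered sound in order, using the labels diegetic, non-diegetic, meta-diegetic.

diegetic, non-diegetic, diegetic, diegetic, non-diegetic

(1) Sven is a character speaking aloud in the scene → diegetic.
(2) score with no on-screen or off-screen source; it exists for the audience alone → non-diegetic.
(3) ambient/room sound belonging to the story's physical space → diegetic.
Sound (4): an in-world source (glass); characters could hear it, so diegetic.
(5) is non-diegetic: external voice-over — not a character, not heard by anyone in the scene.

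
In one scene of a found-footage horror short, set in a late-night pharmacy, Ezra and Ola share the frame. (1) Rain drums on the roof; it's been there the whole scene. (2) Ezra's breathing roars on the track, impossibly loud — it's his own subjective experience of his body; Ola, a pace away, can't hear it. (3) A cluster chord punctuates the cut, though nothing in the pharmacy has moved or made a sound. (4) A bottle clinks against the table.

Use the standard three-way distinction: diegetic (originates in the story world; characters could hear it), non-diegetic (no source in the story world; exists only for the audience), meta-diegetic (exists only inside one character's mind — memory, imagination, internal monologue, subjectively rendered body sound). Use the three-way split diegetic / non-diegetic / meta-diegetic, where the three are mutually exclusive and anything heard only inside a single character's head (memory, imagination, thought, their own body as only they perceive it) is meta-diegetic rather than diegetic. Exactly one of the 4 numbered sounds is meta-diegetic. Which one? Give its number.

(1) ambient/room sound belonging to the story's physical space → diegetic.
(2) is meta-diegetic: point-of-audition from inside Ezra's body; not a sound in the room.
Sound (3): nothing in the scene produces it; it's an accent added for the audience, so non-diegetic.
(4) a bottle is a real object/event in the scene's world → diegetic.
Only (2) is meta-diegetic.

2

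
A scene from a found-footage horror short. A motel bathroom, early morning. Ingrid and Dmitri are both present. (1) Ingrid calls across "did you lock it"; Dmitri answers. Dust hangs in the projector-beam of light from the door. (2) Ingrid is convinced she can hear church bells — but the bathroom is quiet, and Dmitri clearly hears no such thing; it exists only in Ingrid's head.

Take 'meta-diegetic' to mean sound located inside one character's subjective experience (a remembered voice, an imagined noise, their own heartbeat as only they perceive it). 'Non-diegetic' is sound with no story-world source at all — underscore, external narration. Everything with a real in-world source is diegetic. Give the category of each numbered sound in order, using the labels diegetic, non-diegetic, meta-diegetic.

diegetic, meta-diegetic

(1) is diegetic: Ingrid is a character speaking aloud in the scene.
(2) is meta-diegetic: subjective to Ingrid: the bathroom is silent and Dmitri hears nothing.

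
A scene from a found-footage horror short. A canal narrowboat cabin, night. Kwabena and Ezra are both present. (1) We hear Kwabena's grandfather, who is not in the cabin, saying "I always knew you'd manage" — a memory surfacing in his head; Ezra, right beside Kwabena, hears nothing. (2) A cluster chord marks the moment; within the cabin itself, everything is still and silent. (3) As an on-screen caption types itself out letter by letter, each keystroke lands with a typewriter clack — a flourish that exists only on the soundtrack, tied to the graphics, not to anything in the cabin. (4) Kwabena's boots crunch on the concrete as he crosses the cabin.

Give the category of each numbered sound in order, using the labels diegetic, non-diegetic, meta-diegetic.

(1) is meta-diegetic: it's Kwabena's recollection rendered as sound; the other character can't hear it.
Sound (2): an editorial stinger — it belongs to the cut, not the story world, so non-diegetic.
Sound (3): the caption isn't part of the story world, so neither is the sound tied to it, so non-diegetic.
(4) is diegetic: it's the physical sound of Kwabena moving in the space.

meta-diegetic, non-diegetic, non-diegetic, diegetic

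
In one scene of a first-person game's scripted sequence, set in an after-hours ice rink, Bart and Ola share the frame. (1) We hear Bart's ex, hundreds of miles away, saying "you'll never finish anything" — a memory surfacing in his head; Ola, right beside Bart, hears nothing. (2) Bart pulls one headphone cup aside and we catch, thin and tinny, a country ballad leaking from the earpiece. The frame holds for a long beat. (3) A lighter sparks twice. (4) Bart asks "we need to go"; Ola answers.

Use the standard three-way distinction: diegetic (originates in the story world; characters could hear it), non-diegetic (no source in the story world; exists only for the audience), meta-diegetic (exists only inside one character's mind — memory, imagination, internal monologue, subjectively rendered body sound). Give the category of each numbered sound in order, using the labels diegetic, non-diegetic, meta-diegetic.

meta-diegetic, diegetic, diegetic, diegetic

(1) a remembered line, private to Bart — not present in the room, not audible to Ola → meta-diegetic.
Sound (2): the headphones are an on-screen source, so diegetic.
Sound (3): an in-world source (a lighter); characters could hear it, so diegetic.
Sound (4): spoken by a character present in the story world, so diegetic.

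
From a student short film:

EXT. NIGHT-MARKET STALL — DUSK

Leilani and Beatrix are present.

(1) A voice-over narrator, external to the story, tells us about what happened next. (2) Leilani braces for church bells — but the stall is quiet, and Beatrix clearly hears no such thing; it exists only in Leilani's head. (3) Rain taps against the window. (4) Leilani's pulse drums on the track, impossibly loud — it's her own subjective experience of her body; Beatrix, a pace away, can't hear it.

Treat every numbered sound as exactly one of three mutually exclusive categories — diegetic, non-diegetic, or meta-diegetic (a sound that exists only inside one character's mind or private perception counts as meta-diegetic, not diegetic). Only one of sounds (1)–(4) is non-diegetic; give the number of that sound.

(1) commentary laid over the scene from outside the fiction → non-diegetic.
(2) the sound is imagined by Leilani; nothing in the story world is producing it and Beatrix can't hear it → meta-diegetic.
(3) is diegetic: rain is part of the location's real environment.
Sound (4): a subjective body sound — Leilani's private perception, inaudible to Beatrix, so meta-diegetic.
Only (1) is non-diegetic.

1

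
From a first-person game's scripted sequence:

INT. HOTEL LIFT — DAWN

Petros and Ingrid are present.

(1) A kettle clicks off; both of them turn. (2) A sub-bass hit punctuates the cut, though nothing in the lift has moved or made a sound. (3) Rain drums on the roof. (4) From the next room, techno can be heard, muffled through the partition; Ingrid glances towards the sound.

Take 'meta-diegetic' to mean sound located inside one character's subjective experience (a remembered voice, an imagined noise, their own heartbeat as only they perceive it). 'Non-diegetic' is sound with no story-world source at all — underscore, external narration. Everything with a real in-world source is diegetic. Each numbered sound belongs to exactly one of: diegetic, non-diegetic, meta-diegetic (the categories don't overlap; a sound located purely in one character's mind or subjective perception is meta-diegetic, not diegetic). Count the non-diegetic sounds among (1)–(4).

(1) the sound comes from a kettle physically present in the location → diegetic.
Sound (2): it's a sound-design accent with no in-world source; no one in the scene can hear it, so non-diegetic.
Sound (3): it's the actual ambient sound of the location, so diegetic.
Sound (4): it's coming from the next room — a location within the story world — and Ingrid reacts, so diegetic.
Non-diegetic: (2) — that's 1.

1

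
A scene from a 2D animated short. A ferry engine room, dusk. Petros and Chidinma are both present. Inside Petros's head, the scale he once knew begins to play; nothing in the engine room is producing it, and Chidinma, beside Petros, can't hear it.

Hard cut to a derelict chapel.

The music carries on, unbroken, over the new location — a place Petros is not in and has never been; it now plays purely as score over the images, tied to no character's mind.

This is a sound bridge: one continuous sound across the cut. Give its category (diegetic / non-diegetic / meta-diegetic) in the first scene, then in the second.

meta-diegetic, non-diegetic

Scene one: the music exists only inside Petros's mind; Chidinma can't hear it → meta-diegetic.
Scene two: it's detached from Petros entirely and plays over unrelated images with no in-world source — conventional underscore → non-diegetic.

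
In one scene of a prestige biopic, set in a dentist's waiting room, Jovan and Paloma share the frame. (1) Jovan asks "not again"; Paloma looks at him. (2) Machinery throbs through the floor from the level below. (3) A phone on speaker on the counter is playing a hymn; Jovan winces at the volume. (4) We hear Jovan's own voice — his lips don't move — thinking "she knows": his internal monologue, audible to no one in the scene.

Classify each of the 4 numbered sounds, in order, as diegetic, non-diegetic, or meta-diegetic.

(1) is diegetic: Jovan is a character speaking aloud in the scene.
Sound (2): it's the actual ambient sound of the location, so diegetic.
(3) is diegetic: a phone on speaker is a physical source in the scene and Jovan reacts to it.
(4) is meta-diegetic: internal monologue — inside Jovan's mind, not spoken into the scene.

diegetic, diegetic, diegetic, meta-diegetic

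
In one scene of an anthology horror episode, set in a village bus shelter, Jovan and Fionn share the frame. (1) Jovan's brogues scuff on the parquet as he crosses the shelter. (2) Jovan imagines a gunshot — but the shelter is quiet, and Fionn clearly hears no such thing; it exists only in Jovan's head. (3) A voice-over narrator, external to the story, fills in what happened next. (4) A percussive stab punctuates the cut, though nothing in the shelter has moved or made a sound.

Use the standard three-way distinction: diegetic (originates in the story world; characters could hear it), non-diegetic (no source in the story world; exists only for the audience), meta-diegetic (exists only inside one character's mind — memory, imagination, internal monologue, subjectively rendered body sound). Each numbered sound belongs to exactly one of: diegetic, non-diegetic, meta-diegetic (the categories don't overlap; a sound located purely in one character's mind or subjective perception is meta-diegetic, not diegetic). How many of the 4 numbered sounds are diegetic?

(1) is diegetic: a character's body making contact with the set — an in-world sound.
(2) the sound is imagined by Jovan; nothing in the story world is producing it and Fionn can't hear it → meta-diegetic.
(3) is non-diegetic: commentary laid over the scene from outside the fiction.
Sound (4): it's a sound-design accent with no in-world source; no one in the scene can hear it, so non-diegetic.
So 1 of the 4 is diegetic: (1).

1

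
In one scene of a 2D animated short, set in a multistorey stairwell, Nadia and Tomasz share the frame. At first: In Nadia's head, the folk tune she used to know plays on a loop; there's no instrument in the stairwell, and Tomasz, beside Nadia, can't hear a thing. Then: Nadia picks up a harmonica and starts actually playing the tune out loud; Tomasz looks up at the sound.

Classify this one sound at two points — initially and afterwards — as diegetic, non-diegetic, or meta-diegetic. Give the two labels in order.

meta-diegetic, diegetic

Initially: the tune exists only as Nadia's private memory; Tomasz can't hear it → meta-diegetic.
Afterwards: Nadia is now producing it live on a harmonica, in the room, and Tomasz hears it → diegetic.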